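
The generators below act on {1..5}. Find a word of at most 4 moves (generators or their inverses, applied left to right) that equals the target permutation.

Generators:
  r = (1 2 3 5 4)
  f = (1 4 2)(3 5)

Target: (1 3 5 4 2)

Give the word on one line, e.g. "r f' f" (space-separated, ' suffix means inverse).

  after f: (1 4 2)(3 5)
  after r': (1 5 2 4)
  after f': (1 3 5 4 2)

f r' f'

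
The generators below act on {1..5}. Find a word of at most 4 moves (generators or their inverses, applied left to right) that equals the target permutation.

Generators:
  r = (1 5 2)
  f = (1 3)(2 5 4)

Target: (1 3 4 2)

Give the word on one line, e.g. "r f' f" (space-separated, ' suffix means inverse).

f r' f f

  after f: (1 3)(2 5 4)
  after r': (1 3 2)(4 5)
  after f: (2 3 5)
  after f: (1 3 4 2)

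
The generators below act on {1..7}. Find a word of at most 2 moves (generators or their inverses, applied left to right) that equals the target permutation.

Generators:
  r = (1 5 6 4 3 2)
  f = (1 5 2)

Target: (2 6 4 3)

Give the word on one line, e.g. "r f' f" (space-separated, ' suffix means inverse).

f' r

  after f': (1 2 5)
  after r: (2 6 4 3)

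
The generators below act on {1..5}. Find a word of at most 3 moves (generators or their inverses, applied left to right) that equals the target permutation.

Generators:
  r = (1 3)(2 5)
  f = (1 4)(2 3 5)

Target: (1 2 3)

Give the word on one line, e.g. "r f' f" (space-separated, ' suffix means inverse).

r' f f

  after r': (1 3)(2 5)
  after f: (1 5 3 4)
  after f: (1 2 3)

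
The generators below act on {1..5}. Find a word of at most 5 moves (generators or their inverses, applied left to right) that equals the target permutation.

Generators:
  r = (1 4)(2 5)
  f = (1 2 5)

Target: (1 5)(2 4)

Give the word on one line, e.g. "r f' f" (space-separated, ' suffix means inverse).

  after f': (1 5 2)
  after r: (1 2 4)
  after f: (1 5)(2 4)

f' r f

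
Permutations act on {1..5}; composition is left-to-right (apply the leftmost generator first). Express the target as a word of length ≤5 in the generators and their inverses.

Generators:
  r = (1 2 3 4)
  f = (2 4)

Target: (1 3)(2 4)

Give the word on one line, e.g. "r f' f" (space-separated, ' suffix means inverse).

r' f f r'

  after r': (1 4 3 2)
  after f: (1 2)(3 4)
  after f: (1 4 3 2)
  after r': (1 3)(2 4)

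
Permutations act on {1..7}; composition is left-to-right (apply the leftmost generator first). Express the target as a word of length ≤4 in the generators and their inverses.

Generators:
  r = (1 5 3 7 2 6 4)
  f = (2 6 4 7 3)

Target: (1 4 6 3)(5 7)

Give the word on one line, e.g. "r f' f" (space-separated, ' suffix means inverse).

  after r': (1 4 6 2 7 3 5)
  after r': (1 6 7 5 4 2 3)
  after f: (1 4 6 3)(5 7)

r' r' f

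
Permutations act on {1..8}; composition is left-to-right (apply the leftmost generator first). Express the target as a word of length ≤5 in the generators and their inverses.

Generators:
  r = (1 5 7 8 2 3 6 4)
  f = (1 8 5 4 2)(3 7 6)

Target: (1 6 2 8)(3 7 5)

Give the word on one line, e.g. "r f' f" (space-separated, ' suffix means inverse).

  after r': (1 4 6 3 2 8 7 5)
  after f: (1 2 5 8 6 7 4 3)
  after r: (1 3 5 2 7)(4 6 8)
  after r: (1 6 2 8)(3 7 5)

r' f r r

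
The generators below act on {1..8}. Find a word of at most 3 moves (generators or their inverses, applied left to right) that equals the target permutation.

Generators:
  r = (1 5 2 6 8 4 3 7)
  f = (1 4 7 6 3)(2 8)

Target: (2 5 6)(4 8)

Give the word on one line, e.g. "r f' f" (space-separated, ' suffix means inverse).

  after r': (1 7 3 4 8 6 2 5)
  after f': (1 4 2 5 3)(6 8 7)
  after f': (2 5 6)(4 8)

r' f' f'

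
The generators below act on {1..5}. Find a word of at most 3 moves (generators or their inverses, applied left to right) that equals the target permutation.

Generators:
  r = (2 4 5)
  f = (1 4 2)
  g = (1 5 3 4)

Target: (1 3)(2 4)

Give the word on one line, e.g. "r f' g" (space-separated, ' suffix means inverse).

  after r': (2 5 4)
  after g': (1 4 2)(3 5)
  after g': (1 3)(2 4)

r' g' g'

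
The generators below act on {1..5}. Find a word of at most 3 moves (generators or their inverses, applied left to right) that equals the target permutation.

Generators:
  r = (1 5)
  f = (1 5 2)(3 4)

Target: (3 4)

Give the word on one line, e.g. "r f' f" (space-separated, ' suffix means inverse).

  after f': (1 2 5)(3 4)
  after f': (1 5 2)
  after f': (3 4)

f' f' f'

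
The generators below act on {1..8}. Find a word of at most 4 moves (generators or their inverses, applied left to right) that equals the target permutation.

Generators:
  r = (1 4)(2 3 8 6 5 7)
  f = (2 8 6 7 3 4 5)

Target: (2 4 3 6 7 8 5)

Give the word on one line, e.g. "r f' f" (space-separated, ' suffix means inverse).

  after r': (1 4)(2 7 5 6 8 3)
  after r': (2 5 8)(3 7 6)
  after f': (2 4 3 6 7 8 5)

r' r' f'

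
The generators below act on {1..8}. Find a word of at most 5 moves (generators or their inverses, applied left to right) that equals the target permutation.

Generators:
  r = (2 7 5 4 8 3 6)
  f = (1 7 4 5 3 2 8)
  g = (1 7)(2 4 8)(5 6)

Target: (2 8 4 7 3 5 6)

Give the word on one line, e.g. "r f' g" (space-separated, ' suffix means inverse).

  after r: (2 7 5 4 8 3 6)
  after f: (1 7 3 6 8 2 4)
  after g: (2 8 4 7 3 5 6)

r f g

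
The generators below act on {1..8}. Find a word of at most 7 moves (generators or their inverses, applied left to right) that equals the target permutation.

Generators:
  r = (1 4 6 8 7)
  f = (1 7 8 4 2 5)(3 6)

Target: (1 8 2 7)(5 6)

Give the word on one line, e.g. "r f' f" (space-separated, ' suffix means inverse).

  after r: (1 4 6 8 7)
  after r: (1 6 7 4 8)
  after f': (1 3 6)(2 4 7 8 5)
  after f': (1 6 5 4)(2 8)
  after r: (1 8 2 7)(5 6)

r r f' f' r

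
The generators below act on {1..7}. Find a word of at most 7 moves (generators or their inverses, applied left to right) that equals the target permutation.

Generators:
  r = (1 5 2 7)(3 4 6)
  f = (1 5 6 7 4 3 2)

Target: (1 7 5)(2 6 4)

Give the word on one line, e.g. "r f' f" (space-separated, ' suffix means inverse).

f f r r f'

  after f: (1 5 6 7 4 3 2)
  after f: (1 6 4 2 5 7 3)
  after r: (1 3 5)(4 7)
  after r: (1 4)(2 7 6 3)
  after f': (1 7 5)(2 6 4)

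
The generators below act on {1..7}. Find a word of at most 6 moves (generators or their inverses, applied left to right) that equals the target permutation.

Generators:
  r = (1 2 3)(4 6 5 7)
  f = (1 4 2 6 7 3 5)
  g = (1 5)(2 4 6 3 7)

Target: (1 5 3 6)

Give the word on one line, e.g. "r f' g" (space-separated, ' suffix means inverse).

  after g: (1 5)(2 4 6 3 7)
  after r: (1 7 3 4 5 2 6)
  after g': (1 3 2 4)(5 7 6)
  after f: (1 5 3 6)

g r g' f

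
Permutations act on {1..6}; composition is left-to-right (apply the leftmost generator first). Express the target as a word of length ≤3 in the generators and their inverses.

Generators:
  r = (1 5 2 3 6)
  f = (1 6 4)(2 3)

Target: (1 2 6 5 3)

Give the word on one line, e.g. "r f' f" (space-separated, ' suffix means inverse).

r r

  after r: (1 5 2 3 6)
  after r: (1 2 6 5 3)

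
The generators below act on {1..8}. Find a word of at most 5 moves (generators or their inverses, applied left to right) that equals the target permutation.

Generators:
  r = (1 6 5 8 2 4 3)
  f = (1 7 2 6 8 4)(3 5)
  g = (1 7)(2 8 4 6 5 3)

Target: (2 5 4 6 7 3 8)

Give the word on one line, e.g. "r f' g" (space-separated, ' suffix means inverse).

  after r: (1 6 5 8 2 4 3)
  after f': (1 2 8 7)(3 4 5 6)
  after g: (1 8)(2 4 3 6)
  after f': (1 6 7)(2 8 4 5 3)
  after r': (2 5 4 6 7 3 8)

r f' g f' r'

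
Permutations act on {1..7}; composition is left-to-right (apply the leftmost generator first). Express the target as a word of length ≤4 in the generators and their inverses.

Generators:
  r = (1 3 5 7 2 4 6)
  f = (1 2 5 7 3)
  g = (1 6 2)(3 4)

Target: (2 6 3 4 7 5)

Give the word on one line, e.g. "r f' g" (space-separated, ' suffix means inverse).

g' f'

  after g': (1 2 6)(3 4)
  after f': (2 6 3 4 7 5)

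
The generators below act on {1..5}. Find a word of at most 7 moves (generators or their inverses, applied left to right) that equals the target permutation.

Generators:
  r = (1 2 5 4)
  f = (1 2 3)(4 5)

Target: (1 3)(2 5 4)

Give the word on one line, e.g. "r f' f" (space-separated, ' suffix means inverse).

r f' r f r

  after r: (1 2 5 4)
  after f': (2 4 3)
  after r: (1 2)(3 5 4)
  after f: (1 3 4)
  after r: (1 3)(2 5 4)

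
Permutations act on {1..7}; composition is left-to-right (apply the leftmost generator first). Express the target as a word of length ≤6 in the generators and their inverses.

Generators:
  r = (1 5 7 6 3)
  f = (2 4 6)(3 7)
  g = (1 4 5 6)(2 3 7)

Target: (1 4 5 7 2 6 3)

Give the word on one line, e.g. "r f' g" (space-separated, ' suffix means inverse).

  after g': (1 6 5 4)(2 7 3)
  after g': (1 5)(2 3 7)(4 6)
  after f': (1 5)(2 7 6)
  after r': (2 5 3 6)
  after g: (1 4 5 7 2 6 3)

g' g' f' r' g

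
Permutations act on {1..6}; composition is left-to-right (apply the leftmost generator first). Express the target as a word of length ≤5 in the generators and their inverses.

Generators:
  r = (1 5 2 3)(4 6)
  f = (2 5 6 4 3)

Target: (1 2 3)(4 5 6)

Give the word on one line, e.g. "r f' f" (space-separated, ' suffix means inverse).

f r' r'

  after f: (2 5 6 4 3)
  after r': (1 3 5 4 2)
  after r': (1 2 3)(4 5 6)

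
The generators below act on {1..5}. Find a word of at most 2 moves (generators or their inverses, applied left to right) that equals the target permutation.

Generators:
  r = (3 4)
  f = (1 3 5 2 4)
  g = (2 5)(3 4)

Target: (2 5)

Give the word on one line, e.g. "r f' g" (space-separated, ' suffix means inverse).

  after g': (2 5)(3 4)
  after r: (2 5)

g' r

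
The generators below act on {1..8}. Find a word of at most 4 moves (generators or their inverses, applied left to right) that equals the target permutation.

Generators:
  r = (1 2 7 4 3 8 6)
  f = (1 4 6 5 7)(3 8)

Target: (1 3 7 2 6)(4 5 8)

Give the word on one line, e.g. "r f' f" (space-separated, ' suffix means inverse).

f f r' r'

  after f: (1 4 6 5 7)(3 8)
  after f: (1 6 7 4 5)
  after r': (1 8 3 4 5 6 2)
  after r': (1 3 7 2 6)(4 5 8)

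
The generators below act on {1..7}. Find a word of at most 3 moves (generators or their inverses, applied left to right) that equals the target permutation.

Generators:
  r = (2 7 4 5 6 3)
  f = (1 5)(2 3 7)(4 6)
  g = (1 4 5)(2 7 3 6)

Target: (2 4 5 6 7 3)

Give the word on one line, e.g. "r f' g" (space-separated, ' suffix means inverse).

  after g': (1 5 4)(2 6 3 7)
  after f: (2 4 5 6 7 3)

g' f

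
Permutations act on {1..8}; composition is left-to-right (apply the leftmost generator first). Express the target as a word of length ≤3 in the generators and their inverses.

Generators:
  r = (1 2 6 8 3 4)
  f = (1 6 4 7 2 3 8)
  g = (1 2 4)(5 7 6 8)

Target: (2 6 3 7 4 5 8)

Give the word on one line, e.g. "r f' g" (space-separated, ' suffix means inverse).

  after f: (1 6 4 7 2 3 8)
  after r': (1 2 8 4 7)(3 6)
  after g': (2 6 3 7 4 5 8)

f r' g'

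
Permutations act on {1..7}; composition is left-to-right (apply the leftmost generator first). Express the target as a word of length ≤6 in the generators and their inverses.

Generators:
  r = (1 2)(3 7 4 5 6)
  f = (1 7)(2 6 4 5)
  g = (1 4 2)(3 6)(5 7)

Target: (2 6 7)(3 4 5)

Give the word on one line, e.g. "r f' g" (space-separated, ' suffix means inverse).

g' r' g' r

  after g': (1 2 4)(3 6)(5 7)
  after r': (2 7 4)(3 5)
  after g': (1 2 5 6 3 7)
  after r: (2 6 7)(3 4 5)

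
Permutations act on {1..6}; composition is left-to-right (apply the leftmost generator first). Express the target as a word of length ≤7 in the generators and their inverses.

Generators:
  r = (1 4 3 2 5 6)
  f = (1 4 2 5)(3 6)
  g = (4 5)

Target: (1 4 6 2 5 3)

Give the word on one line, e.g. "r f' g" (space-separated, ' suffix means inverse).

r' r' f' g' f'

  after r': (1 6 5 2 3 4)
  after r': (1 5 3)(2 4 6)
  after f': (1 2)(3 5 6 4)
  after g': (1 2)(3 4)(5 6)
  after f': (1 4 6 2 5 3)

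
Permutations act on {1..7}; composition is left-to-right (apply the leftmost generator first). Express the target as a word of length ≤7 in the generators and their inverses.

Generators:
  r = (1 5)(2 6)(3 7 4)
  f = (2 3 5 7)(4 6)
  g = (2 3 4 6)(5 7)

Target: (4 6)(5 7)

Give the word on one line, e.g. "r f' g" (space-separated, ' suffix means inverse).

  after r: (1 5)(2 6)(3 7 4)
  after f: (1 7 6 3 2 4 5)
  after g': (1 5)(2 3 6)(4 7)
  after r: (2 7 3)
  after f: (4 6)(5 7)

r f g' r f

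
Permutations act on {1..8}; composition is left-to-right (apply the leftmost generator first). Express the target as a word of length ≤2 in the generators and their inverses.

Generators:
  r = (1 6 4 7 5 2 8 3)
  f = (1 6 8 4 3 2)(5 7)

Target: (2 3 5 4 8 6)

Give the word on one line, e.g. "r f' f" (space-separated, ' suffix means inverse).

  after f: (1 6 8 4 3 2)(5 7)
  after r': (2 3 5 4 8 6)

f r'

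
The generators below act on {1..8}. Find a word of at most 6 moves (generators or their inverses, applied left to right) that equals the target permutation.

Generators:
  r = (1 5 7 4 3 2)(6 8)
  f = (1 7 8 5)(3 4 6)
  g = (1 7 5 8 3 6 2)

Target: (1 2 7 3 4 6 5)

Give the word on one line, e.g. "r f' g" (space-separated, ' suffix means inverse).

  after f: (1 7 8 5)(3 4 6)
  after g: (1 5 7 3 4 2)
  after f': (1 8 7 6 4 2 5)
  after r': (1 6 7 8 5 2)(3 4)
  after g: (1 2 7 3 4 6 5)

f g f' r' g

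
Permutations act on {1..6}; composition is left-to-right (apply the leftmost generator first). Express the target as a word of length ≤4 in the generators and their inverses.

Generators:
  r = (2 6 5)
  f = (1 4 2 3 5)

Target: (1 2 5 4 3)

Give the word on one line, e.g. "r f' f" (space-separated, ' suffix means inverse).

f f

  after f: (1 4 2 3 5)
  after f: (1 2 5 4 3)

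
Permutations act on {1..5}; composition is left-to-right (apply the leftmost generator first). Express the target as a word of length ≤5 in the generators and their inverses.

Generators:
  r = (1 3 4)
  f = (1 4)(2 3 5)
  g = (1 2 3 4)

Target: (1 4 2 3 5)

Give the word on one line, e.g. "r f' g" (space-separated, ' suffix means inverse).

f g r'

  after f: (1 4)(2 3 5)
  after g: (2 4)(3 5)
  after r': (1 4 2 3 5)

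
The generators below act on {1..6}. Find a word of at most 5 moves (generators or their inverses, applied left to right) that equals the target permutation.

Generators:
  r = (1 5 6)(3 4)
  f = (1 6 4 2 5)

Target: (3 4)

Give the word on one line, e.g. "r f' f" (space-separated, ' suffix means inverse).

r' r' r'

  after r': (1 6 5)(3 4)
  after r': (1 5 6)
  after r': (3 4)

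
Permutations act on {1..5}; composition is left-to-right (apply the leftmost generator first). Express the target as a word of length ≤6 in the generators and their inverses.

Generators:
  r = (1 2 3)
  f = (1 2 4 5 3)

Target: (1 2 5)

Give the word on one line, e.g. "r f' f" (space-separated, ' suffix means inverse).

  after r: (1 2 3)
  after f: (1 4 5 3 2)
  after r': (1 4 5 2 3)
  after f': (1 2 5)

r f r' f'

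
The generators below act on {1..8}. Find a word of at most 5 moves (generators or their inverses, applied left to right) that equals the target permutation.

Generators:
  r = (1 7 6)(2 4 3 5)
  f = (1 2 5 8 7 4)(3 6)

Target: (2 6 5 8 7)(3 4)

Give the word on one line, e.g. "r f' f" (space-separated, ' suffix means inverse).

r' f' r r f'

  after r': (1 6 7)(2 5 3 4)
  after f': (1 3 7 4)(5 6 8)
  after r: (1 5)(2 4 7 3 6 8)
  after r: (1 2 3)(4 6 8)(5 7)
  after f': (2 6 5 8 7)(3 4)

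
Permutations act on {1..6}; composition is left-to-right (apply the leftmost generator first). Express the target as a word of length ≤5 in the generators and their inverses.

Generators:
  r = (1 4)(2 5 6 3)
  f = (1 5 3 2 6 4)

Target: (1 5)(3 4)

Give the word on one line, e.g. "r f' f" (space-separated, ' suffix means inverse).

  after f': (1 4 6 2 3 5)
  after f': (1 6 3)(2 5 4)
  after r': (1 5)(3 4)

f' f' r'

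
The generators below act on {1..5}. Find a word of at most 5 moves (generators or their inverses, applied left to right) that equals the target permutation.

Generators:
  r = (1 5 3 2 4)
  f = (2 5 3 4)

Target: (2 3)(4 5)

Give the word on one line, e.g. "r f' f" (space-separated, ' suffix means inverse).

  after f: (2 5 3 4)
  after r: (1 5 2 3)
  after r: (1 3 5 4)
  after f: (1 4)(2 5)
  after r: (2 3)(4 5)

f r r f r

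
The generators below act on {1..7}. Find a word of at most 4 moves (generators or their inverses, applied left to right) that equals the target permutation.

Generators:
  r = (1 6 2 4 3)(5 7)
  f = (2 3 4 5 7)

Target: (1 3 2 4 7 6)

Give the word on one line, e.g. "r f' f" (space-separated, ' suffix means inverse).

  after f: (2 3 4 5 7)
  after r': (1 3 2 4 7 6)

f r'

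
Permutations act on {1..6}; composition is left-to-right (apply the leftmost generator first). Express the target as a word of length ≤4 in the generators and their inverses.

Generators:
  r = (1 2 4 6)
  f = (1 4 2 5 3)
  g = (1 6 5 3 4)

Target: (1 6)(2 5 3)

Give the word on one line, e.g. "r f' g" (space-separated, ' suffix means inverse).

  after f: (1 4 2 5 3)
  after r: (1 6)(2 5 3)

f r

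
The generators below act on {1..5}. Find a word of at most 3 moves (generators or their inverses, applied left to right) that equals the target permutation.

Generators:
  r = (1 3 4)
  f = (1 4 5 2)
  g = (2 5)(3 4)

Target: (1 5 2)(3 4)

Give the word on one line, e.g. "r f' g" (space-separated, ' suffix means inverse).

  after r': (1 4 3)
  after f: (1 5 2)(3 4)

r' f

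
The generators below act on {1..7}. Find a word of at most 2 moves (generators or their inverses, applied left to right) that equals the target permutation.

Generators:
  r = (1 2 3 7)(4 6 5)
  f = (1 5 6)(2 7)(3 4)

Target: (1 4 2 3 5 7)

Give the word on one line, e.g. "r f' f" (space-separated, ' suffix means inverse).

f' r'

  after f': (1 6 5)(2 7)(3 4)
  after r': (1 4 2 3 5 7)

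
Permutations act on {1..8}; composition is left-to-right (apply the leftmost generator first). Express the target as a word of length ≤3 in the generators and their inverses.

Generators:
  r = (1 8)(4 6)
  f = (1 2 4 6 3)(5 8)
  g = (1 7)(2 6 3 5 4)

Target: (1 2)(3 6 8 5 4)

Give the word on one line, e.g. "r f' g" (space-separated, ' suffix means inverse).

  after g: (1 7)(2 6 3 5 4)
  after g: (2 3 4 6 5)
  after f: (1 2)(3 6 8 5 4)

g g f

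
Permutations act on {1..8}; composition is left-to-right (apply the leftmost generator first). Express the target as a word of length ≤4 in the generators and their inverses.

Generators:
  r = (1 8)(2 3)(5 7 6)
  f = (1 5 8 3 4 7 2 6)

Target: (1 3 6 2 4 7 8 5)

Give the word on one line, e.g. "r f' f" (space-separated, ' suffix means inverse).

r' f

  after r': (1 8)(2 3)(5 6 7)
  after f: (1 3 6 2 4 7 8 5)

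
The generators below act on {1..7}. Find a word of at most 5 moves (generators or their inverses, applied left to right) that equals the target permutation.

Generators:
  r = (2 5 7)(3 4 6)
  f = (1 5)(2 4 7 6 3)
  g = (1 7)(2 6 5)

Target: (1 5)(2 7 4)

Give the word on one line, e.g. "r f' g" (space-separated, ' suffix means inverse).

  after r: (2 5 7)(3 4 6)
  after g: (1 7 6 3 4 5)
  after r: (1 2 5)(3 6 4 7)
  after r: (1 5)(2 7 4)

r g r r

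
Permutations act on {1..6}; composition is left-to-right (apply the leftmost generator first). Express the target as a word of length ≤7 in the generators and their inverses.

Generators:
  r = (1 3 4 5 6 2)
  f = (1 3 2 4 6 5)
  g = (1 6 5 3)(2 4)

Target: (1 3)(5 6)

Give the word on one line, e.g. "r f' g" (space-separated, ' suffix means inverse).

r' g g r g'

  after r': (1 2 6 5 4 3)
  after g: (1 4)(2 5)(3 6)
  after g: (1 2 3 5 4 6)
  after r: (2 4)(3 6)
  after g': (1 3)(5 6)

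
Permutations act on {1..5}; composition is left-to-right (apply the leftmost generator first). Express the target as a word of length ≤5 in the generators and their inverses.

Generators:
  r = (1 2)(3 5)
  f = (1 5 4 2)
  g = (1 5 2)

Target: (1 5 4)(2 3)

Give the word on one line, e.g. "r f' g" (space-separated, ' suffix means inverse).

r g' r f r

  after r: (1 2)(3 5)
  after g': (1 5 3)
  after r: (1 3 2)
  after f: (1 3)(2 5 4)
  after r: (1 5 4)(2 3)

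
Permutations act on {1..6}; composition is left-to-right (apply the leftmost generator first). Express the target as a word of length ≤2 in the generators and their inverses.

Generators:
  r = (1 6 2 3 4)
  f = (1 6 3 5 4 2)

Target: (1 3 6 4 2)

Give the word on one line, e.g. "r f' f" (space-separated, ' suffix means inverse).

  after r': (1 4 3 2 6)
  after r': (1 3 6 4 2)

r' r'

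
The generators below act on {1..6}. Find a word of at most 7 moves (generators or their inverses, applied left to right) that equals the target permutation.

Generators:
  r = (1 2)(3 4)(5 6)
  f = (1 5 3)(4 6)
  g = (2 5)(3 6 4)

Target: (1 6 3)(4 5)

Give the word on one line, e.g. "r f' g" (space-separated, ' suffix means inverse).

  after r': (1 2)(3 4)(5 6)
  after g': (1 5 3 6 2)
  after r': (1 6)(3 5 4)
  after f: (1 4)(5 6)
  after f: (1 6 3)(4 5)

r' g' r' f f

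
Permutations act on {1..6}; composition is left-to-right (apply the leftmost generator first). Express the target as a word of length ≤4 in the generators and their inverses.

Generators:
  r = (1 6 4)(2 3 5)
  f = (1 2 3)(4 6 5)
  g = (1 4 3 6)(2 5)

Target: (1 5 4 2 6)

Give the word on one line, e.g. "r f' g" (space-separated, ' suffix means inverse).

  after f': (1 3 2)(4 5 6)
  after r: (1 5 4 2 6)

f' r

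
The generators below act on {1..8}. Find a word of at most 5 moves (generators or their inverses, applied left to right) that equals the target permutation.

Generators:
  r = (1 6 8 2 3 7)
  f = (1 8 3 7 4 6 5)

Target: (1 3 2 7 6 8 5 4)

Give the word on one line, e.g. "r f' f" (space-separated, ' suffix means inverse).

r r f r f'

  after r: (1 6 8 2 3 7)
  after r: (1 8 3)(2 7 6)
  after f: (1 3 8 7 5)(2 4 6)
  after r: (1 7 5 6 3 2 4 8)
  after f': (1 3 2 7 6 8 5 4)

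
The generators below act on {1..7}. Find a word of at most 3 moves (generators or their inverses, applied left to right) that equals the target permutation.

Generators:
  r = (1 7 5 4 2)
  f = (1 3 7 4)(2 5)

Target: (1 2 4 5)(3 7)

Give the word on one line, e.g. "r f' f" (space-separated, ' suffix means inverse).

f' r

  after f': (1 4 7 3)(2 5)
  after r: (1 2 4 5)(3 7)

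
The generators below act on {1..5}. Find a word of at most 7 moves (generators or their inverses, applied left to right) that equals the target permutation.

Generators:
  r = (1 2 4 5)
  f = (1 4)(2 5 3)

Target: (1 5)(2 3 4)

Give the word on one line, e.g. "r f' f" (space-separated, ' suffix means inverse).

f' r f f f

  after f': (1 4)(2 3 5)
  after r: (1 5 4 2 3)
  after f: (1 3 4 5)
  after f: (1 2 5 4 3)
  after f: (1 5)(2 3 4)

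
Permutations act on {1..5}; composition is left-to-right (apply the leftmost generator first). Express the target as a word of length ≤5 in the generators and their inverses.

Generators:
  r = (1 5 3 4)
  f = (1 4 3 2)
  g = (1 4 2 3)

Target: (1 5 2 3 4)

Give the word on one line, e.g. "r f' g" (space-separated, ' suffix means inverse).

g' r' f g

  after g': (1 3 2 4)
  after r': (1 5)(2 3)
  after f: (1 5 4 3)
  after g: (1 5 2 3 4)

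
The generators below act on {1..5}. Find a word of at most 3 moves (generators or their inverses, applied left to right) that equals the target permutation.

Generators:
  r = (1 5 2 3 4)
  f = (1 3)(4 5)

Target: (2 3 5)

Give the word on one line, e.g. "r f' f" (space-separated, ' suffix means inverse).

  after r': (1 4 3 2 5)
  after f': (1 5 3 2 4)
  after r': (2 3 5)

r' f' r'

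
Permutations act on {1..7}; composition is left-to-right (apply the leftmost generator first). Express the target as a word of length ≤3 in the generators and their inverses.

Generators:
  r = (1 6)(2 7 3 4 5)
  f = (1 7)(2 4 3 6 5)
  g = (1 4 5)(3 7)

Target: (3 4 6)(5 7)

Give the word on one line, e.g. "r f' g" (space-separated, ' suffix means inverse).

  after r': (1 6)(2 5 4 3 7)
  after f: (1 5 3)(4 6 7)
  after g: (3 4 6)(5 7)

r' f g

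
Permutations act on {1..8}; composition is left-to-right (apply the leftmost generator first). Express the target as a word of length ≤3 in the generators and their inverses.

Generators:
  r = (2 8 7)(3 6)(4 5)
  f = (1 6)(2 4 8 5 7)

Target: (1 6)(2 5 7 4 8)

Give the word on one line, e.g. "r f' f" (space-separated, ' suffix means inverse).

r' r' f

  after r': (2 7 8)(3 6)(4 5)
  after r': (2 8 7)
  after f: (1 6)(2 5 7 4 8)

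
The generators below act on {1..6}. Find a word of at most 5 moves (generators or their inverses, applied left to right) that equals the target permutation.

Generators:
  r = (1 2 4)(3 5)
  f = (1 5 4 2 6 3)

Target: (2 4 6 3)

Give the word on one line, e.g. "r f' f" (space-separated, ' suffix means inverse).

  after f': (1 3 6 2 4 5)
  after r': (1 5 4 3 6)
  after f': (2 4 6 3)

f' r' f'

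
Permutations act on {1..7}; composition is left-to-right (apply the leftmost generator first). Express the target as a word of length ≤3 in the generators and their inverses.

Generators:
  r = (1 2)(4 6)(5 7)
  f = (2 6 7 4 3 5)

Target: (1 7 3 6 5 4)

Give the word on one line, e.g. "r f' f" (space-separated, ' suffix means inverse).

  after r': (1 2)(4 6)(5 7)
  after f': (1 5 6 7 3 4 2)
  after r: (1 7 3 6 5 4)

r' f' r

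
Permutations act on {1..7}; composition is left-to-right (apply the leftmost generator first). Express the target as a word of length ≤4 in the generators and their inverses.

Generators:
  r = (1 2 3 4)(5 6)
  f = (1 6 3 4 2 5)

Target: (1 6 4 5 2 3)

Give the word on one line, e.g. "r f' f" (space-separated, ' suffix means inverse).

  after r: (1 2 3 4)(5 6)
  after f: (1 5 3 2 4 6)
  after r': (1 6 4 5 2 3)

r f r'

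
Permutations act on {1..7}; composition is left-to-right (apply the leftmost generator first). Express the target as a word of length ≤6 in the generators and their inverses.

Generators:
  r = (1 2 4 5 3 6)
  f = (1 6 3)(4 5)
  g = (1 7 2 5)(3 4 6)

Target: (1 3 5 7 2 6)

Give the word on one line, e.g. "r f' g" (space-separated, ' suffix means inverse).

f' r r f g

  after f': (1 3 6)(4 5)
  after r: (1 6 2 4 3)
  after r: (2 5 3)(4 6)
  after f: (1 6 5)(2 4 3)
  after g: (1 3 5 7 2 6)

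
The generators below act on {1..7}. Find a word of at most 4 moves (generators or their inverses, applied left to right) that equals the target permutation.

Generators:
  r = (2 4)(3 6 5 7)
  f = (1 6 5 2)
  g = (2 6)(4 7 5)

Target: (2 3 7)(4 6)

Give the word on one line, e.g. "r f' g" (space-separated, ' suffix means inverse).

g' r r r

  after g': (2 6)(4 5 7)
  after r: (2 5 3 6 4 7)
  after r: (2 7 4 3 5 6)
  after r: (2 3 7)(4 6)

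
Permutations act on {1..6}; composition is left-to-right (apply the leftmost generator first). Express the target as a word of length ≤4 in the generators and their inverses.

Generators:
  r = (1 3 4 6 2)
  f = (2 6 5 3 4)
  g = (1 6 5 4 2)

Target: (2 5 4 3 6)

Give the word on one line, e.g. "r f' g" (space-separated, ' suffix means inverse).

  after r: (1 3 4 6 2)
  after r: (1 4 2 3 6)
  after f': (1 3 2 5 6)
  after r': (2 5 4 3 6)

r r f' r'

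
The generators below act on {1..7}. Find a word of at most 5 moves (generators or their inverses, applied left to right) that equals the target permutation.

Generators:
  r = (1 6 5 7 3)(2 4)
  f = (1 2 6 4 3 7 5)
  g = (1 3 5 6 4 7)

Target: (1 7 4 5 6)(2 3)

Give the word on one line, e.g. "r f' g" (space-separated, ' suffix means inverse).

  after g': (1 7 4 6 5 3)
  after f': (1 3 5 4 2)(6 7)
  after r: (2 6 3 7 5)
  after g: (1 3)(2 4 7 6 5)
  after f: (1 7 4 5 6)(2 3)

g' f' r g f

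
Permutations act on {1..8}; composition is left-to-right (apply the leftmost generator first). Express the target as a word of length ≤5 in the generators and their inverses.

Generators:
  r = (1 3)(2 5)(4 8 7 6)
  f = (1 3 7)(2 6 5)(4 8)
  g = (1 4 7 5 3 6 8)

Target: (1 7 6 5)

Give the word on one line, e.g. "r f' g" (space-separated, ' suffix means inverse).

r' g' f' g' f

  after r': (1 3)(2 5)(4 6 7 8)
  after g': (1 5 2 7 6 4 3 8)
  after f': (1 6 8 7 2 3 4)
  after g': (1 3)(2 5 7)(4 8)
  after f: (1 7 6 5)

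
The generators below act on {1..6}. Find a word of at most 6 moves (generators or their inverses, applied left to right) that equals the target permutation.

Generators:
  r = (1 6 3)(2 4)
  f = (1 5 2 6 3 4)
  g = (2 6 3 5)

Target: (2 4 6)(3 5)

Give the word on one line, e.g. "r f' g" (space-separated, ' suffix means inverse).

g f r f' g

  after g: (2 6 3 5)
  after f: (1 5 6 4)(2 3)
  after r: (1 5 3 4 6 2)
  after f': (2 4)(5 6)
  after g: (2 4 6)(3 5)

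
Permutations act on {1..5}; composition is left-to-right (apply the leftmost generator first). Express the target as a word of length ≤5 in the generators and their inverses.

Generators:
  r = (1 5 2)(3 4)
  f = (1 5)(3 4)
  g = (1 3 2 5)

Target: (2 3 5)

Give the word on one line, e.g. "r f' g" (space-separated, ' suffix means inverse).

r r g' g'

  after r: (1 5 2)(3 4)
  after r: (1 2 5)
  after g': (1 3)
  after g': (2 3 5)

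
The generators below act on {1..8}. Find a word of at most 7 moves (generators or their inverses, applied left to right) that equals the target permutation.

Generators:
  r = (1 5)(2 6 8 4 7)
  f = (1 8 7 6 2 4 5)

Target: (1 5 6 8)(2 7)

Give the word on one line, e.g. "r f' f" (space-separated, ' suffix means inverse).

  after f: (1 8 7 6 2 4 5)
  after r: (1 4)(2 7 8)
  after f: (1 5)(2 6)(4 8)
  after f: (4 7 6)(5 8)
  after r': (1 5 6 8)(2 7)

f r f f r'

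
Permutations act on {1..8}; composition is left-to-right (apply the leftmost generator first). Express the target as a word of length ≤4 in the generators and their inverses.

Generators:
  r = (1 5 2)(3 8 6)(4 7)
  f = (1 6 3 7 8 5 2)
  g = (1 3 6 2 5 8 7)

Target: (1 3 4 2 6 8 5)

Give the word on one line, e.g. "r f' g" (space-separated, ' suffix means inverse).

r g r'

  after r: (1 5 2)(3 8 6)(4 7)
  after g: (1 8 2 3 7 4)
  after r': (1 3 4 2 6 8 5)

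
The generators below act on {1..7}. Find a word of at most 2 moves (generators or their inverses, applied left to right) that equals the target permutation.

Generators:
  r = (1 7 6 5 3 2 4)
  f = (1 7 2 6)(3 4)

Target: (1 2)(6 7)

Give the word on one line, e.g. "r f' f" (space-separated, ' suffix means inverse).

  after f: (1 7 2 6)(3 4)
  after f: (1 2)(6 7)

f f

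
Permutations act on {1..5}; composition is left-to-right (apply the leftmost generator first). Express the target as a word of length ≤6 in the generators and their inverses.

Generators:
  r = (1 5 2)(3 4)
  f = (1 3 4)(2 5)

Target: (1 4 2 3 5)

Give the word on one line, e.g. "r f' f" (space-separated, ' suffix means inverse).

  after f: (1 3 4)(2 5)
  after r': (1 4 2)
  after f': (1 3)(2 4 5)
  after r: (1 4 2 3 5)

f r' f' r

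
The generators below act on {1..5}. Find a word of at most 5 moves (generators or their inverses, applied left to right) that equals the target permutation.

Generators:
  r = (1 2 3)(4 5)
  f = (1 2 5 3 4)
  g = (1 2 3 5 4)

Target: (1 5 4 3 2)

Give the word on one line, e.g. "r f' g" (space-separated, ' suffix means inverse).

g' f' g

  after g': (1 4 5 3 2)
  after f': (1 3)(2 4)
  after g: (1 5 4 3 2)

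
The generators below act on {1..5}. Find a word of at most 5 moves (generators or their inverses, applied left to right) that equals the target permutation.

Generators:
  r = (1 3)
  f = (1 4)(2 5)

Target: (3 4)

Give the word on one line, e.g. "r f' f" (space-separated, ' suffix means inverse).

f' r' f'

  after f': (1 4)(2 5)
  after r': (1 4 3)(2 5)
  after f': (3 4)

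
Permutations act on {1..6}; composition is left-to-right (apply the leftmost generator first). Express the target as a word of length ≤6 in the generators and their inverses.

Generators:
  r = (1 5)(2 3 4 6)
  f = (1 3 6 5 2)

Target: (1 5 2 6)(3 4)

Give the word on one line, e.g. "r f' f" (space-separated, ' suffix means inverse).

r' f' f' r' f'

  after r': (1 5)(2 6 4 3)
  after f': (1 6 4)(2 3 5)
  after f': (1 3 6 4 2)
  after r': (1 2 5)(3 4 6)
  after f': (1 5 2 6)(3 4)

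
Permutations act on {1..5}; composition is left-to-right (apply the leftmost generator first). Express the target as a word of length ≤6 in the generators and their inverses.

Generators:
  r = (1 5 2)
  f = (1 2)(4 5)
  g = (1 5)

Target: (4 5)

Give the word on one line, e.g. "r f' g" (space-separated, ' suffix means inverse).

r g' r' f

  after r: (1 5 2)
  after g': (2 5)
  after r': (1 2)
  after f: (4 5)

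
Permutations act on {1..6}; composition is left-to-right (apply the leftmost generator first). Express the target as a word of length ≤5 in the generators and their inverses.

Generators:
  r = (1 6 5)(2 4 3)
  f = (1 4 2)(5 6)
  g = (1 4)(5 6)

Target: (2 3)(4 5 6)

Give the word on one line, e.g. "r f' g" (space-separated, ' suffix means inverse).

  after f': (1 2 4)(5 6)
  after r: (1 4 6)(2 3)
  after g: (2 3)(4 5 6)

f' r g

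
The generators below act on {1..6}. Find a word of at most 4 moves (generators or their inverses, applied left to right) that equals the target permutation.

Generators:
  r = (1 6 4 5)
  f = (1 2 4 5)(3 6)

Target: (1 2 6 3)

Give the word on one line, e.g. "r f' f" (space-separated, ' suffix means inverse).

  after f: (1 2 4 5)(3 6)
  after r': (1 2 6 3)

f r'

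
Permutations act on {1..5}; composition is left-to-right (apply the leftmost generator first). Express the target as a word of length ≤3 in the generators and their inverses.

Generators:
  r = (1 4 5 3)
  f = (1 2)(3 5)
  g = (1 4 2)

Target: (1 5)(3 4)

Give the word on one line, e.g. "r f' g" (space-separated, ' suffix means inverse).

r' r'

  after r': (1 3 5 4)
  after r': (1 5)(3 4)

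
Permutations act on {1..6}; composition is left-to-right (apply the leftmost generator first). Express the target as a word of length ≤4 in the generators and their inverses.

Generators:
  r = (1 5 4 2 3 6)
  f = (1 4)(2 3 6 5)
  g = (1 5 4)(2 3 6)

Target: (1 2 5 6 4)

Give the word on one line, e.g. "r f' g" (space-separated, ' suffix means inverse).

f' r r f'

  after f': (1 4)(2 5 6 3)
  after r: (1 2 4 5)
  after r: (1 3 6)
  after f': (1 2 5 6 4)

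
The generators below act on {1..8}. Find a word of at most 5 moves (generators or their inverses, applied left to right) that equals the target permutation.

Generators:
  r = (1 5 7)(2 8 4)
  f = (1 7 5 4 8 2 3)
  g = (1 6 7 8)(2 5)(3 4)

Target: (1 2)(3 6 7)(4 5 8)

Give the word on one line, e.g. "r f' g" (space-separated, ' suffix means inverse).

  after r': (1 7 5)(2 4 8)
  after f: (1 5 7 4 2 8 3)
  after g: (1 2)(3 6 7)(4 5 8)

r' f g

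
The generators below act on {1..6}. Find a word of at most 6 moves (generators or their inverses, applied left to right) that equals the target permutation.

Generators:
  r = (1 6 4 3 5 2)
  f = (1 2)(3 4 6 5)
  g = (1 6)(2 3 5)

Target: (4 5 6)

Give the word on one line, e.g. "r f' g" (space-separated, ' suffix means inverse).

g' g' r g

  after g': (1 6)(2 5 3)
  after g': (2 3 5)
  after r: (1 6 4 3 2 5)
  after g: (4 5 6)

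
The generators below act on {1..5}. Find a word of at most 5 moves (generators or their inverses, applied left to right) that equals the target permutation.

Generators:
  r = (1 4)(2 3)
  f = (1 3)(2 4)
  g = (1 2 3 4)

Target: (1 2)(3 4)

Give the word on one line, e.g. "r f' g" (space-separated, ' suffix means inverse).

  after r': (1 4)(2 3)
  after g: (2 4)
  after g: (1 2)(3 4)

r' g g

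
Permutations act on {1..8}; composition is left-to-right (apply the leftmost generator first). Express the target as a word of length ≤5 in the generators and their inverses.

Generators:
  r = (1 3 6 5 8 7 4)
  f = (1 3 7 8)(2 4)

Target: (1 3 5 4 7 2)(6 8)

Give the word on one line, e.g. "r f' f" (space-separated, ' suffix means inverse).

r f' r

  after r: (1 3 6 5 8 7 4)
  after f': (2 4 8 3 6 5 7)
  after r: (1 3 5 4 7 2)(6 8)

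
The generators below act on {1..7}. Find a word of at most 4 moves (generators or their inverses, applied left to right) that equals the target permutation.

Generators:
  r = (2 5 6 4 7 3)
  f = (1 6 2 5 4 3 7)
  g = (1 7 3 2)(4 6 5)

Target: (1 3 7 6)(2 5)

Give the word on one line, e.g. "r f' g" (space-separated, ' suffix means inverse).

r g f'

  after r: (2 5 6 4 7 3)
  after g: (1 7 2 4 3)
  after f': (1 3 7 6)(2 5)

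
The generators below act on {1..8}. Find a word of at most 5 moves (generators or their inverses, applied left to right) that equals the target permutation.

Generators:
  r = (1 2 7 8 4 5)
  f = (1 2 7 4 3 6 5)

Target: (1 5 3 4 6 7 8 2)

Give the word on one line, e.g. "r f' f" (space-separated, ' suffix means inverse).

  after f: (1 2 7 4 3 6 5)
  after r': (3 6 4)(7 8)
  after r': (1 5 4 3 6 8 2)
  after f: (3 5)(4 6 8 7)
  after r': (1 5 3 4 6 7 8 2)

f r' r' f r'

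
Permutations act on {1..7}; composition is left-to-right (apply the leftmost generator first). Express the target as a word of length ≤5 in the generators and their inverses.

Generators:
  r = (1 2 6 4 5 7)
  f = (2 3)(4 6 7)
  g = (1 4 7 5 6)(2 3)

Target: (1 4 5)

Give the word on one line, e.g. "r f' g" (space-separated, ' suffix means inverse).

g f f g'

  after g: (1 4 7 5 6)(2 3)
  after f: (1 6)(5 7)
  after f: (1 7 5 4 6)(2 3)
  after g': (1 4 5)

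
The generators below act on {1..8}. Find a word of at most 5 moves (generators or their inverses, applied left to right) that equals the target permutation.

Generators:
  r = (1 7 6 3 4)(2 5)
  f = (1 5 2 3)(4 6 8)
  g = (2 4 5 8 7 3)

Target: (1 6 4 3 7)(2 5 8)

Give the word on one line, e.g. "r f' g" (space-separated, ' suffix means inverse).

  after f': (1 3 2 5)(4 8 6)
  after r': (1 6 3 5 4 8 7)
  after g: (1 6 2 4 7)(3 8)
  after g: (1 6 4 3 7)(2 5 8)

f' r' g g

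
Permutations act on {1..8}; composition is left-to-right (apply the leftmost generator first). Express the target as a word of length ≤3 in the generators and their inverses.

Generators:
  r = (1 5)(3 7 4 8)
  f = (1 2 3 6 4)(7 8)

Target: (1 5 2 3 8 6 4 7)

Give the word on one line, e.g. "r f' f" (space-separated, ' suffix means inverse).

r f

  after r: (1 5)(3 7 4 8)
  after f: (1 5 2 3 8 6 4 7)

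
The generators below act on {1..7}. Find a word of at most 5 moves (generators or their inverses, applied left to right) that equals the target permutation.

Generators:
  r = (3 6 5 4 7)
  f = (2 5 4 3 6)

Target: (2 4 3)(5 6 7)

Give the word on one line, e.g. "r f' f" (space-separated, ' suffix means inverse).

r f r

  after r: (3 6 5 4 7)
  after f: (2 5 3)(4 7 6)
  after r: (2 4 3)(5 6 7)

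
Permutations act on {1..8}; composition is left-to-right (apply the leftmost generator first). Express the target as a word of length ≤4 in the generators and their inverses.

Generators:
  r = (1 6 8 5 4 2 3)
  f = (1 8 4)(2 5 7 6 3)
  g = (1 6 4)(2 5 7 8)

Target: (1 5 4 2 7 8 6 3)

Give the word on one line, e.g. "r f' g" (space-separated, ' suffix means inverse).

r' r' g

  after r': (1 3 2 4 5 8 6)
  after r': (1 2 5 6 3 4 8)
  after g: (1 5 4 2 7 8 6 3)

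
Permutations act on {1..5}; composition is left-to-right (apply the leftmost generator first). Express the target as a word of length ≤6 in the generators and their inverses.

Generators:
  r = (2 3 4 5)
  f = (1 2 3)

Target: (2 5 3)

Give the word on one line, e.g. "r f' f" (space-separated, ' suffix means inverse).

r f' r' f'

  after r: (2 3 4 5)
  after f': (1 3 4 5)
  after r': (1 2 5)
  after f': (2 5 3)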